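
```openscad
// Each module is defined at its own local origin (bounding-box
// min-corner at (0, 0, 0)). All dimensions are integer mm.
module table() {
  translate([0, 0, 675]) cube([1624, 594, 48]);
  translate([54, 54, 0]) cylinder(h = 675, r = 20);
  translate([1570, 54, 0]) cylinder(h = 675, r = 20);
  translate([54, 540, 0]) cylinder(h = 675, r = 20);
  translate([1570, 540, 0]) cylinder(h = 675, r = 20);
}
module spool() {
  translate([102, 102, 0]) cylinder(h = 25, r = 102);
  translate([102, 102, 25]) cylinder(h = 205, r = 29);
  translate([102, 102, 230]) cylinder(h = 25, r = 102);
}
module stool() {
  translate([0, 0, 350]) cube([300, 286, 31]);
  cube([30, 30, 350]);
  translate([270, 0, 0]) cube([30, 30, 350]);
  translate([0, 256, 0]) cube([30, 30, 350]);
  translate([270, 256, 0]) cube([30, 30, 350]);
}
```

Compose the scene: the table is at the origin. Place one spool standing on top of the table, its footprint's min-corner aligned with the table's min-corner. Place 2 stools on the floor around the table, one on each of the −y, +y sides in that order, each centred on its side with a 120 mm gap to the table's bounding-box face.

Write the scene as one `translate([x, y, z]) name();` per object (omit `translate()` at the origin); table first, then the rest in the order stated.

table();
translate([0, 0, 723]) spool();
translate([662, -406, 0]) stool();
translate([662, 714, 0]) stool();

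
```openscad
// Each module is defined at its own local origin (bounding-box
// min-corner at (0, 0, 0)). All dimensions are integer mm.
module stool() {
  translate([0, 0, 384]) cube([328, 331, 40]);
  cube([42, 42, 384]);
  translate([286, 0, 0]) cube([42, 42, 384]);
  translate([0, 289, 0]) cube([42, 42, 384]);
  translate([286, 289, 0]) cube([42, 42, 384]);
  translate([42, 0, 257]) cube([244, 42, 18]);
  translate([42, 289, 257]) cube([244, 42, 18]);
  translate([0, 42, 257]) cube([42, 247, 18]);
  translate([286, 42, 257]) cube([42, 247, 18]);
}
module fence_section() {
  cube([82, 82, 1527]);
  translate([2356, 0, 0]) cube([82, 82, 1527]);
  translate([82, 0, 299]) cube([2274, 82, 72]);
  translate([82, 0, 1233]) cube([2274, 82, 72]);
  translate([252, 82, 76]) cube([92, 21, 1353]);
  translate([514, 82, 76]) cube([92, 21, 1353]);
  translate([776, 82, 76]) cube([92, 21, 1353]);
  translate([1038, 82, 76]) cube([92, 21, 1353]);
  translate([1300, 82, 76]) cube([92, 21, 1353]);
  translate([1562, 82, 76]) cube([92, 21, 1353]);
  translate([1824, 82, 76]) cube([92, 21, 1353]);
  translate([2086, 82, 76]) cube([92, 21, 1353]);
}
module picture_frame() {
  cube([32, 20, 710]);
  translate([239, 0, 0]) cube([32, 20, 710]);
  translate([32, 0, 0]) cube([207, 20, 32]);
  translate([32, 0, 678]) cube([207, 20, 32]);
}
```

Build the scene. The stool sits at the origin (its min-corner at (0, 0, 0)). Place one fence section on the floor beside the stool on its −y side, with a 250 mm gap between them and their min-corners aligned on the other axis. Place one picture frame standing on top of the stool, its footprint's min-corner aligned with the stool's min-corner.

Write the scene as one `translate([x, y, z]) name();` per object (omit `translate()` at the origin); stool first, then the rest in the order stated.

stool();
translate([0, -353, 0]) fence_section();
translate([0, 0, 424]) picture_frame();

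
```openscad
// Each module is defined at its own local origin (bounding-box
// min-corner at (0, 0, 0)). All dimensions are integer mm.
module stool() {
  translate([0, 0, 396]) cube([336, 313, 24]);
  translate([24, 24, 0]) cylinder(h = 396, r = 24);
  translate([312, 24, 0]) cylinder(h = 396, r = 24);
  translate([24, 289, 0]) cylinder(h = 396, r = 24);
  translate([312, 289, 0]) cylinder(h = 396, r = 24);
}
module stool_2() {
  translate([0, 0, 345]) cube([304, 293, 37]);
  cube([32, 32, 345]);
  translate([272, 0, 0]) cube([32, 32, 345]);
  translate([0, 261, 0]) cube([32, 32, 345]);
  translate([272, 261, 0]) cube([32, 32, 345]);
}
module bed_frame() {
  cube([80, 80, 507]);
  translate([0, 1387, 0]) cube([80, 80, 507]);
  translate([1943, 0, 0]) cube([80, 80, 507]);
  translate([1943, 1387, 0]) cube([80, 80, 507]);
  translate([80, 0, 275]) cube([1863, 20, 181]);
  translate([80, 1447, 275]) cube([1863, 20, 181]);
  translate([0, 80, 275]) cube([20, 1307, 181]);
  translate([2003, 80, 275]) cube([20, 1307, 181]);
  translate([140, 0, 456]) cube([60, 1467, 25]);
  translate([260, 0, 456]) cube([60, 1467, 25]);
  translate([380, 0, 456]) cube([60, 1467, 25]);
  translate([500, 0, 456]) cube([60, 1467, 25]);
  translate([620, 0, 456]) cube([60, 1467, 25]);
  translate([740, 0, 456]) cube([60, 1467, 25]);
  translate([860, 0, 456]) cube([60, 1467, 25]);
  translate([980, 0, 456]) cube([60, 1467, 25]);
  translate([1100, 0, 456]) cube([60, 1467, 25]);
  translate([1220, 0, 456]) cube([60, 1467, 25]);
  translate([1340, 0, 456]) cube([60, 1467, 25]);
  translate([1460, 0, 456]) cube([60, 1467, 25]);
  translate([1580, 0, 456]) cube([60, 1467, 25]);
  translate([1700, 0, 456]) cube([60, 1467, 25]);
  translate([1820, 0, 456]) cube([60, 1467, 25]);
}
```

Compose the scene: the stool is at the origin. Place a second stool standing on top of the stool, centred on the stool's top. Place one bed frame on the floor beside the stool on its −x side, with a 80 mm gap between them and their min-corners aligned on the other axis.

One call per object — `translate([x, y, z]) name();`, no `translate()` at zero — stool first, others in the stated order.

stool();
translate([16, 10, 420]) stool_2();
translate([-2103, 0, 0]) bed_frame();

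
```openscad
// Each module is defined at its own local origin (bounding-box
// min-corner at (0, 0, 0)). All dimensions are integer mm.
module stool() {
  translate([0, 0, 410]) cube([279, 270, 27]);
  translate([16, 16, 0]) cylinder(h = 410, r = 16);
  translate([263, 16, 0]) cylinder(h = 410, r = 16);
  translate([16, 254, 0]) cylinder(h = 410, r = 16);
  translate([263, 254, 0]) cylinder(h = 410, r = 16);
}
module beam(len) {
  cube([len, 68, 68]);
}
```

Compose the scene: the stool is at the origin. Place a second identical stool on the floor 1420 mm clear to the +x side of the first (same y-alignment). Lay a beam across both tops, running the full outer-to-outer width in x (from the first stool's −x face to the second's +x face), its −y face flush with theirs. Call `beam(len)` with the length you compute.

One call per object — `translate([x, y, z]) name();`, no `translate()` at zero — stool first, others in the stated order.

stool();
translate([1699, 0, 0]) stool();
translate([0, 0, 437]) beam(1978);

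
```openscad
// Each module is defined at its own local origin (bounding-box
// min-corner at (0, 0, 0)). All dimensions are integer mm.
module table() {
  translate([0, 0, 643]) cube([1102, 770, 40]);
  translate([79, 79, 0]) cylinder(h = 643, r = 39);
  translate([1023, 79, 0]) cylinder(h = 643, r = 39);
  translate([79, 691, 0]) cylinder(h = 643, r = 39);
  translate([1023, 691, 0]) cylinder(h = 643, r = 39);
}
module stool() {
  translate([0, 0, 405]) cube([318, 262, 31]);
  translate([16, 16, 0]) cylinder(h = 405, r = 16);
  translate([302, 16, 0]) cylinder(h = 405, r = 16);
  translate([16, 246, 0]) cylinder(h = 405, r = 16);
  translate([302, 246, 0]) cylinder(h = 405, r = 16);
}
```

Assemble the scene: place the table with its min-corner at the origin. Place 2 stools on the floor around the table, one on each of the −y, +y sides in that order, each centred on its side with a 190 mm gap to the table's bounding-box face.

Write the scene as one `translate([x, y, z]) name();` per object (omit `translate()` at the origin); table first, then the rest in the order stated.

table();
translate([392, -452, 0]) stool();
translate([392, 960, 0]) stool();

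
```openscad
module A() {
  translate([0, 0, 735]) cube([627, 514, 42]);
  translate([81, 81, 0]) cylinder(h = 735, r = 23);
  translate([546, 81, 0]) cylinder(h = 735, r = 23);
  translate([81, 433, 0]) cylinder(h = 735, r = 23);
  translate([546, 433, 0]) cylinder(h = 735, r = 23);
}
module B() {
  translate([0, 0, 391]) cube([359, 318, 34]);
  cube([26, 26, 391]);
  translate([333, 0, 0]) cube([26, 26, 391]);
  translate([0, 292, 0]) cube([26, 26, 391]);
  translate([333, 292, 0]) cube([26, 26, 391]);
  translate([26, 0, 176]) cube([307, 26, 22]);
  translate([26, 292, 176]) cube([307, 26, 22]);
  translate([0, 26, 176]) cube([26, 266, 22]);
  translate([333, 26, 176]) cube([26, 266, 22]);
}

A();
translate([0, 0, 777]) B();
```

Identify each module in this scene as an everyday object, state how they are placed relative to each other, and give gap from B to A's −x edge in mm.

The stool's min-x is at 0; the table's min-x is 0; gap = 0 mm.

A is a table. B is a stool. The stool is on top of the table. The gap from the stool to the table's −x edge is 0 mm.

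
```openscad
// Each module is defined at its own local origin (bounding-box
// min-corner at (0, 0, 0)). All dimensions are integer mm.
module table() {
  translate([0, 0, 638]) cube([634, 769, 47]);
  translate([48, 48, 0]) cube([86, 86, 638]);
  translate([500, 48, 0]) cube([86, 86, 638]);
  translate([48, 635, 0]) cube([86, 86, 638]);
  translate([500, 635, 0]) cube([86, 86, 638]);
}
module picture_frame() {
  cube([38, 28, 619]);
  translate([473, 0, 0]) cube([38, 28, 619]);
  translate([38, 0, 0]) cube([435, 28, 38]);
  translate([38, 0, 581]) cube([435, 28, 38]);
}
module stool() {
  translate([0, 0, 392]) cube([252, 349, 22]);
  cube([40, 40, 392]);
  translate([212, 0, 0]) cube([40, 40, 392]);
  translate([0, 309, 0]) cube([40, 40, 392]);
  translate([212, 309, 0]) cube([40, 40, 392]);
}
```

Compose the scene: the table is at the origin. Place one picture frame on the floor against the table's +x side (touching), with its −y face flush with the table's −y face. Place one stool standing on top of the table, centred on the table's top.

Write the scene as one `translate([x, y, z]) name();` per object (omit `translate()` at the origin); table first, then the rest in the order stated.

table();
translate([634, 0, 0]) picture_frame();
translate([191, 210, 685]) stool();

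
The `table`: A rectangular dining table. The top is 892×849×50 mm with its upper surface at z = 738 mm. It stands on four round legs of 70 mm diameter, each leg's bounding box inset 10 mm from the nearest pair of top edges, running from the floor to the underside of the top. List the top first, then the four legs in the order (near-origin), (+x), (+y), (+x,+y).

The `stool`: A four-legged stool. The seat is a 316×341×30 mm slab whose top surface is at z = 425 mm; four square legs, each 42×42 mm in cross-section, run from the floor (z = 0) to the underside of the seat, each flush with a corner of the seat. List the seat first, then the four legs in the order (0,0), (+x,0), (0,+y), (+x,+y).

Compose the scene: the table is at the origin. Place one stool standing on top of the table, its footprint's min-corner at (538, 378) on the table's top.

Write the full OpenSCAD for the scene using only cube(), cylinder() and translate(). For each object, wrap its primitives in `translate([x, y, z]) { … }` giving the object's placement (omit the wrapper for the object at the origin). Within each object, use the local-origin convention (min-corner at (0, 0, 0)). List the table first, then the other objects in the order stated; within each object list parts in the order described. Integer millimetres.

translate([0, 0, 688]) cube([892, 849, 50]);
translate([45, 45, 0]) cylinder(h = 688, r = 35);
translate([847, 45, 0]) cylinder(h = 688, r = 35);
translate([45, 804, 0]) cylinder(h = 688, r = 35);
translate([847, 804, 0]) cylinder(h = 688, r = 35);
translate([538, 378, 738]) {
  translate([0, 0, 395]) cube([316, 341, 30]);
  cube([42, 42, 395]);
  translate([274, 0, 0]) cube([42, 42, 395]);
  translate([0, 299, 0]) cube([42, 42, 395]);
  translate([274, 299, 0]) cube([42, 42, 395]);
}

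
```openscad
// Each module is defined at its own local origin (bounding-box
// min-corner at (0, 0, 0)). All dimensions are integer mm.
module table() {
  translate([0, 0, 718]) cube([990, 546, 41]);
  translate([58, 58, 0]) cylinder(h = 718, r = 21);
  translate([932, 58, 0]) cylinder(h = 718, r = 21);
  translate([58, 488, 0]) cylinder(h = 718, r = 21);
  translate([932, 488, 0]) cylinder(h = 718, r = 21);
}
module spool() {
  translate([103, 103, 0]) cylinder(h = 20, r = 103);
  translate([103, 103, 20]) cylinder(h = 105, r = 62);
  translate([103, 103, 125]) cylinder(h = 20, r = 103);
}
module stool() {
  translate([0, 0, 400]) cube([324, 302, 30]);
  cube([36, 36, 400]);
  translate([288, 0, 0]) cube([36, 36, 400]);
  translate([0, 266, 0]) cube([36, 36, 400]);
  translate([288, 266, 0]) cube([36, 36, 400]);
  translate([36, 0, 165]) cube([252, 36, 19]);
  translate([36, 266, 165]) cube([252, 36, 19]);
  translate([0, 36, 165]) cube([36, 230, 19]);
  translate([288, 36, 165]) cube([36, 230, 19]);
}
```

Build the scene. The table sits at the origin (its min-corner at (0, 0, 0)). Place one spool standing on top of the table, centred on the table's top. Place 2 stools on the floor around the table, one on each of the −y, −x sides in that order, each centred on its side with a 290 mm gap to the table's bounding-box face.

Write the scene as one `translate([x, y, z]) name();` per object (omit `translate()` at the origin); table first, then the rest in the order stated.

table();
translate([392, 170, 759]) spool();
translate([333, -592, 0]) stool();
translate([-614, 122, 0]) stool();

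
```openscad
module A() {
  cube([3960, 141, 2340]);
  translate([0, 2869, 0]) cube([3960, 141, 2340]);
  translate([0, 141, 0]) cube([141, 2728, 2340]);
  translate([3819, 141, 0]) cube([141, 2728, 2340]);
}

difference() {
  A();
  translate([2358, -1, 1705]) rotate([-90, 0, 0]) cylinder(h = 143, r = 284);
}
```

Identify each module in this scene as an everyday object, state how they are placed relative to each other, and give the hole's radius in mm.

The subtracted cylinder has r = 284 mm.

A is a house frame. The house frame has a circular hole through its front wall. The hole's radius is 284 mm.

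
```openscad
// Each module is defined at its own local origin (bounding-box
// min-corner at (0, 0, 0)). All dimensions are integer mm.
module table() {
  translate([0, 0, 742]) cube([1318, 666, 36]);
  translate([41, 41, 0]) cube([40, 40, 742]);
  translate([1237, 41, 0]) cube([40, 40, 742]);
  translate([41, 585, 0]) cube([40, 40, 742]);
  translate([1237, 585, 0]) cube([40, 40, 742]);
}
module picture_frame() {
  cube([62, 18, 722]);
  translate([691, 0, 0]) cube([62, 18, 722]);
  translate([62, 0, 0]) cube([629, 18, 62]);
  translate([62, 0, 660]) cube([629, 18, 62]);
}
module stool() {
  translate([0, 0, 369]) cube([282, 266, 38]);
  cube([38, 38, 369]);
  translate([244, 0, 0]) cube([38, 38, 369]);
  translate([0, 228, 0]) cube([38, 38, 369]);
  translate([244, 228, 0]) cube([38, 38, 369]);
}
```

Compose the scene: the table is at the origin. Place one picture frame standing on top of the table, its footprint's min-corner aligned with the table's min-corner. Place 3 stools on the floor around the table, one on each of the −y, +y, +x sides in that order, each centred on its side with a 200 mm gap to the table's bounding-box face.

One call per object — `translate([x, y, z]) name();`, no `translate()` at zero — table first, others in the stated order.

table();
translate([0, 0, 778]) picture_frame();
translate([518, -466, 0]) stool();
translate([518, 866, 0]) stool();
translate([1518, 200, 0]) stool();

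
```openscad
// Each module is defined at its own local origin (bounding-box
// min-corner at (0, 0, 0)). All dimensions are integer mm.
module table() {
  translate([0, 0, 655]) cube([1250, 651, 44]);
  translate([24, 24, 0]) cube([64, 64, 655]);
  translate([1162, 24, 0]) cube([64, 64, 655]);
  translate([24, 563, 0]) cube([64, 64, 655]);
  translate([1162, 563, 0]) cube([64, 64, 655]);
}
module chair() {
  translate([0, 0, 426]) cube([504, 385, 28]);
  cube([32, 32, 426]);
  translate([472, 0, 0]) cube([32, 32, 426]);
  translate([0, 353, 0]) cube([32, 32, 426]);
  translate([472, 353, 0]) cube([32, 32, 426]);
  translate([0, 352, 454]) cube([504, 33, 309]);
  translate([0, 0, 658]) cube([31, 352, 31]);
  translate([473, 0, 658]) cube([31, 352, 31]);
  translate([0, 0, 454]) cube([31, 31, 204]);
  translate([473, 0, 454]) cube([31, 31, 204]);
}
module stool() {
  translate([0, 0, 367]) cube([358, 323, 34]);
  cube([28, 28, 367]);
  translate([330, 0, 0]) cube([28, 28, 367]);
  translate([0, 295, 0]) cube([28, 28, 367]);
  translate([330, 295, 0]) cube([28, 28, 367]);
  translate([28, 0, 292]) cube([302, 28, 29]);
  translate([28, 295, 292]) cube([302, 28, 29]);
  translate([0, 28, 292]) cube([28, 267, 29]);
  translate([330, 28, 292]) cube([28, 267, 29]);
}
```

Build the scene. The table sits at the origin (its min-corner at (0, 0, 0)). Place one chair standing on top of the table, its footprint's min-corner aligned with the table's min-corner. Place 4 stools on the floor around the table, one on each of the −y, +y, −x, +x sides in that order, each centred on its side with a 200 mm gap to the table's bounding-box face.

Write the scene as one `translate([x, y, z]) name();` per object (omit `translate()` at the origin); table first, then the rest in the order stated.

table();
translate([0, 0, 699]) chair();
translate([446, -523, 0]) stool();
translate([446, 851, 0]) stool();
translate([-558, 164, 0]) stool();
translate([1450, 164, 0]) stool();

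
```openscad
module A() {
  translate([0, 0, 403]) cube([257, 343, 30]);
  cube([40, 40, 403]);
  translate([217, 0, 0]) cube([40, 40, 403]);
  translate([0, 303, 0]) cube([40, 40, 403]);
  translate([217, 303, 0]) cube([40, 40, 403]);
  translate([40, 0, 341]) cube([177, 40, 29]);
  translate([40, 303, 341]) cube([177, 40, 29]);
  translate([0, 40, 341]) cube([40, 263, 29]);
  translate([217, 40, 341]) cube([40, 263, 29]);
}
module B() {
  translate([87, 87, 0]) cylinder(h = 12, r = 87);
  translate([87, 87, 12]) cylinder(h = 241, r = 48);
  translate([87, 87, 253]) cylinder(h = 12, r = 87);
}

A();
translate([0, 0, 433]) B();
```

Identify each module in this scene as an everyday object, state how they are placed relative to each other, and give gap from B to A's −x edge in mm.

A is a stool. B is a spool. The spool is on top of the stool. The gap from the spool to the stool's −x edge is 0 mm.

The spool's min-x is at 0; the stool's min-x is 0; gap = 0 mm.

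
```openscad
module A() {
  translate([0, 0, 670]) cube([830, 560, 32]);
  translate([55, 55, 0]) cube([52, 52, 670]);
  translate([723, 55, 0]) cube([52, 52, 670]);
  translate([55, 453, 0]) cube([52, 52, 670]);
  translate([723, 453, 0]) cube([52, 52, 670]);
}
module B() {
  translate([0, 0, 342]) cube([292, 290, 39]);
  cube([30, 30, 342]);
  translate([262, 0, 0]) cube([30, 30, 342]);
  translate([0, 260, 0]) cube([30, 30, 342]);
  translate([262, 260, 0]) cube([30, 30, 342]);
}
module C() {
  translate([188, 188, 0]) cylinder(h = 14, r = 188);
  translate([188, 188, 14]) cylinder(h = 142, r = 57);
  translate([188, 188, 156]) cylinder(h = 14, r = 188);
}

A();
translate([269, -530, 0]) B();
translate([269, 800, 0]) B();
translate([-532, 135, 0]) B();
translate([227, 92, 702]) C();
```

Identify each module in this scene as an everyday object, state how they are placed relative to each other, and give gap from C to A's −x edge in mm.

The spool's min-x is at 227; the table's min-x is 0; gap = 227 mm.

A is a table. B is a stool. C is a spool. Three stools sit around the table at the −y, +y, −x sides. The spool is on top of the table, centred. The gap from the spool to the table's −x edge is 227 mm.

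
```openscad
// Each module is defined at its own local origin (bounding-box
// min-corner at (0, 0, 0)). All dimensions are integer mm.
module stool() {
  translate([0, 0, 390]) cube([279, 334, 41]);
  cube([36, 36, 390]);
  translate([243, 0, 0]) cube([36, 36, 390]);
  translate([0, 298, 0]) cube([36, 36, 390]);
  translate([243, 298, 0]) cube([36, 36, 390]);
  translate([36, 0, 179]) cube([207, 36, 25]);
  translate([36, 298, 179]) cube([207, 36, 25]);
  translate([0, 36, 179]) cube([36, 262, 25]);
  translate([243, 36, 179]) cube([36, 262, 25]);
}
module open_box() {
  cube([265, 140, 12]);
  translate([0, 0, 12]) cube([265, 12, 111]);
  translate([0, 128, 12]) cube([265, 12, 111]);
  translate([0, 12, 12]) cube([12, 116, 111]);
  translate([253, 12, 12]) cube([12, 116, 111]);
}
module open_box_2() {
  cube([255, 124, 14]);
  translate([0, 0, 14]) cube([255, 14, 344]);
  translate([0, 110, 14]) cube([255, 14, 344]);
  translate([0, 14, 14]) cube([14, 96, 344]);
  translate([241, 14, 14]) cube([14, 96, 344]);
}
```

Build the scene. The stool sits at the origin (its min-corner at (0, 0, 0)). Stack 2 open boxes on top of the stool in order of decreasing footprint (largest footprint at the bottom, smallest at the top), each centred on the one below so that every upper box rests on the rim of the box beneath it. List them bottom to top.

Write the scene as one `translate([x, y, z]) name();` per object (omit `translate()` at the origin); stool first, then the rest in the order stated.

stool();
translate([7, 97, 431]) open_box();
translate([12, 105, 554]) open_box_2();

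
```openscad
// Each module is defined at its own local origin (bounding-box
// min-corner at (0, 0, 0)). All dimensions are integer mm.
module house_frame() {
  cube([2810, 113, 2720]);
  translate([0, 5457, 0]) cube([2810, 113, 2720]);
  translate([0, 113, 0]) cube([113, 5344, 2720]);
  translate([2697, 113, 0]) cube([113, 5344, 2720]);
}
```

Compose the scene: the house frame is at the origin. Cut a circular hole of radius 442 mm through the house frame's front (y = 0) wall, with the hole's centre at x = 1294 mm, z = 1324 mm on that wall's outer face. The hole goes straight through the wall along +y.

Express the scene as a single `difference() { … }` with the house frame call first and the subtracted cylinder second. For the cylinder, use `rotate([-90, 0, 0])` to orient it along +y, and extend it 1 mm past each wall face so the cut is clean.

difference() {
  house_frame();
  translate([1294, -1, 1324]) rotate([-90, 0, 0]) cylinder(h = 115, r = 442);
}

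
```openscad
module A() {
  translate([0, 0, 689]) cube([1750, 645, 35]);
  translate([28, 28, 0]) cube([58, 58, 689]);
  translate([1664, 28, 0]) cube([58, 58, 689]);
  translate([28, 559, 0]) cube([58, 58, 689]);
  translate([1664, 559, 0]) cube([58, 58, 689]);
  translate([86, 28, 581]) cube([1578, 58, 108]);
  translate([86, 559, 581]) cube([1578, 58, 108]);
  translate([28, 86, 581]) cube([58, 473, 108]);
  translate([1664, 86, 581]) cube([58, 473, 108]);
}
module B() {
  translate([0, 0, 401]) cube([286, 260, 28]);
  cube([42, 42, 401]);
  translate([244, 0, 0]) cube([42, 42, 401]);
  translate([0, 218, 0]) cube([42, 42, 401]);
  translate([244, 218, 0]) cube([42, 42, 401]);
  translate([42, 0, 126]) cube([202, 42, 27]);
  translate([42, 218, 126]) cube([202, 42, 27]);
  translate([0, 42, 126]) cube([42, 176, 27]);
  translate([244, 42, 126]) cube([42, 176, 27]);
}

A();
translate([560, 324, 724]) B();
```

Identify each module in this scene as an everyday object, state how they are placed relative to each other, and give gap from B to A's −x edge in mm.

A is a table. B is a stool. The stool is on top of the table. The gap from the stool to the table's −x edge is 560 mm.

The stool's min-x is at 560; the table's min-x is 0; gap = 560 mm.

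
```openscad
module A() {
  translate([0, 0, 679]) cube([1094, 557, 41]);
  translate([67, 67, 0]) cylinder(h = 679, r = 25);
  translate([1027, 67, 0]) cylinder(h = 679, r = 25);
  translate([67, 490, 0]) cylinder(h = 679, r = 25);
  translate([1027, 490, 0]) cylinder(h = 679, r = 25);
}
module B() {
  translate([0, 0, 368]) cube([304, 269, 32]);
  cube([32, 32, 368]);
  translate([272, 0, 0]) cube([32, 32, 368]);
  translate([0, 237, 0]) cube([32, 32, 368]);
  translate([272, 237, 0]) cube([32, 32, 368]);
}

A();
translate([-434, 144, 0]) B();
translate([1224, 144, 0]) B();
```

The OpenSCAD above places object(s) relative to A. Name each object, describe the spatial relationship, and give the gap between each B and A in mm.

A is a table. B is a stool. Two stools sit around the table at the −x, +x sides. The gap between each stool and the table is 130 mm.

Each stool's nearest face is 130 mm from the table's bounding box.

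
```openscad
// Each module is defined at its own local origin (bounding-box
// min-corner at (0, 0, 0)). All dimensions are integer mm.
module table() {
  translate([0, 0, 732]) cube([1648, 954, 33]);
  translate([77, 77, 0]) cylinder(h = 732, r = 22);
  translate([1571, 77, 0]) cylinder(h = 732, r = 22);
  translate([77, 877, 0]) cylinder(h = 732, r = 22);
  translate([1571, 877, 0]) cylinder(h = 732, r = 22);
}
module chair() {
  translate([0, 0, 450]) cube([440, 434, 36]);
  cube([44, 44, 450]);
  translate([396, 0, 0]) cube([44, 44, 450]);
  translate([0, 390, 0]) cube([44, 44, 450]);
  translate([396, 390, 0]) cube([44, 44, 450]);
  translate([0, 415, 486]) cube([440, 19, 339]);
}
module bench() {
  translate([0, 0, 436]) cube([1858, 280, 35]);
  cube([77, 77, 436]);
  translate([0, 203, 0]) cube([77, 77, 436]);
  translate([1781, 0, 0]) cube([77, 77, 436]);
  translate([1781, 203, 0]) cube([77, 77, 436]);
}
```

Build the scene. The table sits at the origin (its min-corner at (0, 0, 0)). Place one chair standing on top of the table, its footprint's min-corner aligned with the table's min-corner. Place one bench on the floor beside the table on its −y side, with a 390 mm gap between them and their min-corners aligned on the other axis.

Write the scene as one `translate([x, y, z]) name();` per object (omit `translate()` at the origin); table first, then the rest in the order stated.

table();
translate([0, 0, 765]) chair();
translate([0, -670, 0]) bench();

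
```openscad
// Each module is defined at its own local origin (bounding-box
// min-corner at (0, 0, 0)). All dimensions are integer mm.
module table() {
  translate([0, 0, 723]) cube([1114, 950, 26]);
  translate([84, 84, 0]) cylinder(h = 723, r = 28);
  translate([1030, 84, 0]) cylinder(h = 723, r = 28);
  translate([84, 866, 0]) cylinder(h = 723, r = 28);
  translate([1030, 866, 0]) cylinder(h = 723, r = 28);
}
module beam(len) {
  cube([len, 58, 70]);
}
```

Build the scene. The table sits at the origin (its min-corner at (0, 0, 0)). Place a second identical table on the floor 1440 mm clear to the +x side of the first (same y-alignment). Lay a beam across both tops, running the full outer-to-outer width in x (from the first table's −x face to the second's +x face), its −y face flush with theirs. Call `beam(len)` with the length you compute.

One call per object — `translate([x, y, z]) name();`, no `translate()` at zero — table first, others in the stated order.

table();
translate([2554, 0, 0]) table();
translate([0, 0, 749]) beam(3668);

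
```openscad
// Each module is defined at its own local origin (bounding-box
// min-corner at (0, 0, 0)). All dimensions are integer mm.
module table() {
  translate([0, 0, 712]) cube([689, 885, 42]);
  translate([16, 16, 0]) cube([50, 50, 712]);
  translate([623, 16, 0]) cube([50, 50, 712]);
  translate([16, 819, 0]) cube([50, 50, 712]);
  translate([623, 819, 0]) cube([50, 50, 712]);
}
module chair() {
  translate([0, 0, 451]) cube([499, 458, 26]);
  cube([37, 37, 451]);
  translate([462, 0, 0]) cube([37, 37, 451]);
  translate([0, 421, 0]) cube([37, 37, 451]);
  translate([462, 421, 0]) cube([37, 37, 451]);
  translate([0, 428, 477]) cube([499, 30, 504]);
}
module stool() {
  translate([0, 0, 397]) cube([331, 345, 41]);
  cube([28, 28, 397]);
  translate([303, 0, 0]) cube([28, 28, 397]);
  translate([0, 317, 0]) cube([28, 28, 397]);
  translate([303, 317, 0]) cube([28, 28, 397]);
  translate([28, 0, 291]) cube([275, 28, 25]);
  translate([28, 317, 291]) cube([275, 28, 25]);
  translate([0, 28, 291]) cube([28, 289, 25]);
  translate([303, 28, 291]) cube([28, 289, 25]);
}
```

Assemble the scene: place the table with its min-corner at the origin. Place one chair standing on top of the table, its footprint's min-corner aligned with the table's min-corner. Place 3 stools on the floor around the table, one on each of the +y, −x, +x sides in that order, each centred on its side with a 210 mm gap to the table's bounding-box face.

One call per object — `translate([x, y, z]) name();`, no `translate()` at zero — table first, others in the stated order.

table();
translate([0, 0, 754]) chair();
translate([179, 1095, 0]) stool();
translate([-541, 270, 0]) stool();
translate([899, 270, 0]) stool();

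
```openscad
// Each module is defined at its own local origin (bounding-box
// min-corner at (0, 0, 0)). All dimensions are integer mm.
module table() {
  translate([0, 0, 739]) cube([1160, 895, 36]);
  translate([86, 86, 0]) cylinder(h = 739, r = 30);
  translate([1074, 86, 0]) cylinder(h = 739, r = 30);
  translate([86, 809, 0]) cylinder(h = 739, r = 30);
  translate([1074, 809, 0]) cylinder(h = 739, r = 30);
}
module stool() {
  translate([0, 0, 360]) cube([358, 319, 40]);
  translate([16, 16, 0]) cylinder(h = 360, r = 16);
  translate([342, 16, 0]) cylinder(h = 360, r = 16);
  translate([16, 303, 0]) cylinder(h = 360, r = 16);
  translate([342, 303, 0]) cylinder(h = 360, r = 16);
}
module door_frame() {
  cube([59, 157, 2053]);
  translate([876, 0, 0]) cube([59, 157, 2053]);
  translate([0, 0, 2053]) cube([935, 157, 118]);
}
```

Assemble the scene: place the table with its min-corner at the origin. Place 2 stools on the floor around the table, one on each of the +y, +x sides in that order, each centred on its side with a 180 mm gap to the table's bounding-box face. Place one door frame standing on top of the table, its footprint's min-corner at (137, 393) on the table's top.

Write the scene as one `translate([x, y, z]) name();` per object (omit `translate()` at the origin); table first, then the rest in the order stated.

table();
translate([401, 1075, 0]) stool();
translate([1340, 288, 0]) stool();
translate([137, 393, 775]) door_frame();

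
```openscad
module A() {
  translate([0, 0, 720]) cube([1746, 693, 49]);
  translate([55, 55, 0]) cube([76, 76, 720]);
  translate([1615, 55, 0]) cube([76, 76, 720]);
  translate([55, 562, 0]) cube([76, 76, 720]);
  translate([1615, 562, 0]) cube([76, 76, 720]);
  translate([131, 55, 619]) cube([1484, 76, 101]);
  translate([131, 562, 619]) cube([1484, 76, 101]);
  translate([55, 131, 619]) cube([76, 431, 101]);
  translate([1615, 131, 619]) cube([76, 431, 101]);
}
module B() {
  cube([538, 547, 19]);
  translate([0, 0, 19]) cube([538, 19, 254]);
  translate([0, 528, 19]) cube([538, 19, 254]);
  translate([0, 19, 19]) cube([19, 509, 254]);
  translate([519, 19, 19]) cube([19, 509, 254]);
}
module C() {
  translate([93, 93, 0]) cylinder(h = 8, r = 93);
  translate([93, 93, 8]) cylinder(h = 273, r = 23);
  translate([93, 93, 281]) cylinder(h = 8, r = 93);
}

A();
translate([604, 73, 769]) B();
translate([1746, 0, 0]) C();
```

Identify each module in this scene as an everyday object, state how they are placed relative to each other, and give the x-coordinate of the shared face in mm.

The table's +x face and the spool's −x face are both at x = 1746 mm.

A is a table. B is an open box. C is a spool. The open box is on top of the table, centred. The spool is against the table's +x side, with their −y faces flush. The x-coordinate of the shared face is 1746 mm.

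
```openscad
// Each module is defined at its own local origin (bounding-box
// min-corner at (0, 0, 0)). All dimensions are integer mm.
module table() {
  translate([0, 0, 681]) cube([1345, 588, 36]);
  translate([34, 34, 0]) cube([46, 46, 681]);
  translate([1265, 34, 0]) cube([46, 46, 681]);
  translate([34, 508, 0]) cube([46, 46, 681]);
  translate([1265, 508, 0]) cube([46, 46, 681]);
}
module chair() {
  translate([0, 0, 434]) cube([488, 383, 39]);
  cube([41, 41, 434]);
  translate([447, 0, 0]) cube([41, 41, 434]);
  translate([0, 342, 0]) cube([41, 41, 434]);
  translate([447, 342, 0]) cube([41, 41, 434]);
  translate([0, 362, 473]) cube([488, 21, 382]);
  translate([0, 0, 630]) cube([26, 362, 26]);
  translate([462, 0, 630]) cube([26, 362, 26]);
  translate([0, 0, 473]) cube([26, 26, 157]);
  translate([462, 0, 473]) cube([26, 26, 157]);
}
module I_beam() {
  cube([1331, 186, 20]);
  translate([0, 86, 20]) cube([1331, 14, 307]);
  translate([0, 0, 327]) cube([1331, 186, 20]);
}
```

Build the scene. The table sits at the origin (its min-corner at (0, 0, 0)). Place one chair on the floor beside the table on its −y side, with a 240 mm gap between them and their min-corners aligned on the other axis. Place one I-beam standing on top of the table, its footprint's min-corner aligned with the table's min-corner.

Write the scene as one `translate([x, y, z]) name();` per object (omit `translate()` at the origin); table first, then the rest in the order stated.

table();
translate([0, -623, 0]) chair();
translate([0, 0, 717]) I_beam();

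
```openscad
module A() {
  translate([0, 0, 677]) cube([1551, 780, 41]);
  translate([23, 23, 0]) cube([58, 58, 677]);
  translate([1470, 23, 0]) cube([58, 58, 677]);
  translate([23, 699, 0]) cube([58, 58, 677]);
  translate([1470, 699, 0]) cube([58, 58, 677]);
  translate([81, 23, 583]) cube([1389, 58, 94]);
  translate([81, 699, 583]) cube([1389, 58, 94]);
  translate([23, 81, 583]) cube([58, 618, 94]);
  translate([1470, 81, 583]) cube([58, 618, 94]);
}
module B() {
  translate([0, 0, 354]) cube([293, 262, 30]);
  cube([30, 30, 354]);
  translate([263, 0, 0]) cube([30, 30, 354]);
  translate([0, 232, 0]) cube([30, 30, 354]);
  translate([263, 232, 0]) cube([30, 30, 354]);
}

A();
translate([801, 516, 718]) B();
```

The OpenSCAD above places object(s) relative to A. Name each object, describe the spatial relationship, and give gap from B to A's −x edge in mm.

The stool's min-x is at 801; the table's min-x is 0; gap = 801 mm.

A is a table. B is a stool. The stool is on top of the table. The gap from the stool to the table's −x edge is 801 mm.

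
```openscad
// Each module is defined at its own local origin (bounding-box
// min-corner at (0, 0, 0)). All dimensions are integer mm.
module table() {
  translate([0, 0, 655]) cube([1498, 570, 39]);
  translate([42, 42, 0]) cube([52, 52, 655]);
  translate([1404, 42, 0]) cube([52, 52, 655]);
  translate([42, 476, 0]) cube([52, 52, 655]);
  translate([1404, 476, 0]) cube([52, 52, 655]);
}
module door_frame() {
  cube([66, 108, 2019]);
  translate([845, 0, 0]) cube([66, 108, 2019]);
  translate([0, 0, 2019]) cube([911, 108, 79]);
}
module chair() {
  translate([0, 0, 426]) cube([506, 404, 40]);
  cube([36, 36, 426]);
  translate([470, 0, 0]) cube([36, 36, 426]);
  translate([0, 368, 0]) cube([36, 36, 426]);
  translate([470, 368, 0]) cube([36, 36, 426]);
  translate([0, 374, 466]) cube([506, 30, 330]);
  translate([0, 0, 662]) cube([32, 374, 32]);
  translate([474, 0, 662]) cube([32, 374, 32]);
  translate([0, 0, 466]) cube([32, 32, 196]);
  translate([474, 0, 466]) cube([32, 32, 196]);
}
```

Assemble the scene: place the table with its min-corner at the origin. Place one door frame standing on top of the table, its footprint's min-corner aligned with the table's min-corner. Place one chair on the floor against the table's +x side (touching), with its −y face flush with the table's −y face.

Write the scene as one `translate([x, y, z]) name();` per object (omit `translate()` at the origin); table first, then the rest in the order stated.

table();
translate([0, 0, 694]) door_frame();
translate([1498, 0, 0]) chair();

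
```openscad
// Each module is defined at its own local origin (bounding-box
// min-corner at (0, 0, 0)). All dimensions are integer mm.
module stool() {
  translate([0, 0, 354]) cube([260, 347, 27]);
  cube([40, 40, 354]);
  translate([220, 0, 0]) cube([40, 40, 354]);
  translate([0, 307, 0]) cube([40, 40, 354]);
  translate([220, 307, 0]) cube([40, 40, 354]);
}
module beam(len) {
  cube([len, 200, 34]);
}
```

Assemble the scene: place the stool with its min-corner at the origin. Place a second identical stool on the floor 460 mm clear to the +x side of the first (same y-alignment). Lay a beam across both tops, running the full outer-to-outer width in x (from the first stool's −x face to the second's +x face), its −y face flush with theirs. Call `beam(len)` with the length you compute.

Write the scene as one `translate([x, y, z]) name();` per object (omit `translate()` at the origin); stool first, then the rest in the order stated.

stool();
translate([720, 0, 0]) stool();
translate([0, 0, 381]) beam(980);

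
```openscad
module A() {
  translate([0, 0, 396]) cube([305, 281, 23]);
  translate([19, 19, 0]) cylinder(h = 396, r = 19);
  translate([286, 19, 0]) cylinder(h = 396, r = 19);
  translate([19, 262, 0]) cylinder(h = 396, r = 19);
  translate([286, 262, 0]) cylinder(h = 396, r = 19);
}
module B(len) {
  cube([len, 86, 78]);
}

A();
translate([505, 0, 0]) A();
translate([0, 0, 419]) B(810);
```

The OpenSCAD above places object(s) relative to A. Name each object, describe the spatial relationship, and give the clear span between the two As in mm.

Second stool starts at x = 505; first ends at x = 305; clear span = 505 − 305 = 200 mm.

A is a stool. B is a beam. A beam spans the tops of two stools. The clear span between the two stools is 200 mm.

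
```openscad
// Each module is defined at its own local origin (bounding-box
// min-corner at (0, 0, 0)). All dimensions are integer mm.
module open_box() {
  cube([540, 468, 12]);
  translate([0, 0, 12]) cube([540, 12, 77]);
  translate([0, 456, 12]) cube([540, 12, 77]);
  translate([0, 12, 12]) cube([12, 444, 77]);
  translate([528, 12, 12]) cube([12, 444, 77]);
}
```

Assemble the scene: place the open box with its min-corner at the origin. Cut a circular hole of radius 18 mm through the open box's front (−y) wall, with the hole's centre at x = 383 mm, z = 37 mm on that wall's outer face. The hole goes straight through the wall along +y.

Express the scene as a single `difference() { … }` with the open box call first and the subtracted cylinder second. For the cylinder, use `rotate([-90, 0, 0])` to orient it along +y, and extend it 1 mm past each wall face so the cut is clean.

difference() {
  open_box();
  translate([383, -1, 37]) rotate([-90, 0, 0]) cylinder(h = 14, r = 18);
}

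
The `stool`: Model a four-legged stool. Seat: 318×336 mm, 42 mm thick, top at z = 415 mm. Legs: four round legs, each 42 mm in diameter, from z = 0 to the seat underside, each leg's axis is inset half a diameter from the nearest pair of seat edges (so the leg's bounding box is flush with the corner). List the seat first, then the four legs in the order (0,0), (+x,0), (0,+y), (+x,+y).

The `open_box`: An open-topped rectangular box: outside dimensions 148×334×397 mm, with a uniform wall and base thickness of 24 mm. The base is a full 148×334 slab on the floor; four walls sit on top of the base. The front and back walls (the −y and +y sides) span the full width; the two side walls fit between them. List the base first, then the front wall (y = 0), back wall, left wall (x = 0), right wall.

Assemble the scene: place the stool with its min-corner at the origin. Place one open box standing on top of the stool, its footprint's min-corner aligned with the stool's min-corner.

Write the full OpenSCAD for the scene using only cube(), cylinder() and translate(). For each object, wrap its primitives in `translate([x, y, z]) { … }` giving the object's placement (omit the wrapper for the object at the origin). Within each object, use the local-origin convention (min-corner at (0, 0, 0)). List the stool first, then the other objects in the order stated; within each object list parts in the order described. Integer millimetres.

translate([0, 0, 373]) cube([318, 336, 42]);
translate([21, 21, 0]) cylinder(h = 373, r = 21);
translate([297, 21, 0]) cylinder(h = 373, r = 21);
translate([21, 315, 0]) cylinder(h = 373, r = 21);
translate([297, 315, 0]) cylinder(h = 373, r = 21);
translate([0, 0, 415]) {
  cube([148, 334, 24]);
  translate([0, 0, 24]) cube([148, 24, 373]);
  translate([0, 310, 24]) cube([148, 24, 373]);
  translate([0, 24, 24]) cube([24, 286, 373]);
  translate([124, 24, 24]) cube([24, 286, 373]);
}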